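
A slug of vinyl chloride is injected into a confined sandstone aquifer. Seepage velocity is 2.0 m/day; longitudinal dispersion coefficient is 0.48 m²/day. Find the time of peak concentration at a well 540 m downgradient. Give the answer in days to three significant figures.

For the 1D instantaneous-source solution, setting ∂C/∂t = 0 at fixed x gives v²t² + 2Dt − x² = 0, so t = (√(D² + v²x²) − D)/v².
√(D² + v²x²) = √(0.48² + 2.0² × 540²) = 1080; v² = 4.
t = (1080 − 0.48)/4 = 270 days (vs. the pure-advection estimate x/v = 270 d).

270 days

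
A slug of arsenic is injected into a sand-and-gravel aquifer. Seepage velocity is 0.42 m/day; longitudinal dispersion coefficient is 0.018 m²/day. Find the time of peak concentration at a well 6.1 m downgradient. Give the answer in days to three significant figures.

For the 1D instantaneous-source solution, setting ∂C/∂t = 0 at fixed x gives v²t² + 2Dt − x² = 0, so t = (√(D² + v²x²) − D)/v².
√(D² + v²x²) = √(0.018² + 0.42² × 6.1²) = 2.562; v² = 0.1764.
t = (2.562 − 0.018)/0.1764 = 14.4 days (vs. the pure-advection estimate x/v = 14.5 d).

14.4 days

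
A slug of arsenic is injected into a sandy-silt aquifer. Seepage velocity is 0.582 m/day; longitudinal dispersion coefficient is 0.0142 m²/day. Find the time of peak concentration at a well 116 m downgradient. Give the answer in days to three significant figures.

For the 1D instantaneous-source solution, setting ∂C/∂t = 0 at fixed x gives v²t² + 2Dt − x² = 0, so t = (√(D² + v²x²) − D)/v².
√(D² + v²x²) = √(0.0142² + 0.582² × 116²) = 67.51; v² = 0.338724.
t = (67.51 − 0.0142)/0.338724 = 199 days (vs. the pure-advection estimate x/v = 199 d).

199 days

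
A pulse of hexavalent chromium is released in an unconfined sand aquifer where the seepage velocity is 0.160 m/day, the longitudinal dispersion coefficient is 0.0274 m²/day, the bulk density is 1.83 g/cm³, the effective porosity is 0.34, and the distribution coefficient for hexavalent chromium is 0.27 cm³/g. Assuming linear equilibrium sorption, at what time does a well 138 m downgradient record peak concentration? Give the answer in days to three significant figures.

2110 days

Retardation factor R = 1 + ρ_b·K_d/n = 1 + 1.83 × 0.27/0.34 = 2.453.
Sorption retards both mechanisms: v_R = v/R = 0.06523 m/day, D_R = D/R = 0.01117 m²/day.
Peak time from v_R²t² + 2D_R t − x² = 0: t = (√(D_R² + v_R²x²) − D_R)/v_R².
√(D_R² + v_R²x²) = √(0.01117² + 0.06523² × 138²) = 9.002; v_R² = 0.004255.
t = (9.002 − 0.01117)/0.004255 = 2110 days.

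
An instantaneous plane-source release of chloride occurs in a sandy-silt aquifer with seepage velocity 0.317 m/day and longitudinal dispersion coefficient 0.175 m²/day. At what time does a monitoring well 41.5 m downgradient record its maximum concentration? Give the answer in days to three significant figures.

For the 1D instantaneous-source solution, setting ∂C/∂t = 0 at fixed x gives v²t² + 2Dt − x² = 0, so t = (√(D² + v²x²) − D)/v².
√(D² + v²x²) = √(0.175² + 0.317² × 41.5²) = 13.16; v² = 0.100489.
t = (13.16 − 0.175)/0.100489 = 129 days (vs. the pure-advection estimate x/v = 131 d).

129 days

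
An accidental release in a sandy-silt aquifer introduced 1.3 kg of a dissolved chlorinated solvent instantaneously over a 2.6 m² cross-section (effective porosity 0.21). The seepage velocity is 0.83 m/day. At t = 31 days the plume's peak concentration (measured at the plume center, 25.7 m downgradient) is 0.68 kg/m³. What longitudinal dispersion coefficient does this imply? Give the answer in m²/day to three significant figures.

0.0315 m²/day

At the plume center C_max = M/(n_e·A·√(4πDt)), so D = M²/(4πt·(n_e·A·C_max)²).
n_e·A·C_max = 0.21 × 2.6 × 0.68 = 0.3713 kg/m.
D = 1.3²/(4π × 31 × 0.3713²) = 0.0315 m²/day.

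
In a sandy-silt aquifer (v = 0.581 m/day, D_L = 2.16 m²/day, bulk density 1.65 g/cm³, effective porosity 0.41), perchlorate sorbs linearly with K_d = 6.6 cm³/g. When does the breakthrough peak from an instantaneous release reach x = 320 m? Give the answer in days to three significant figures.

15000 days

Retardation factor R = 1 + ρ_b·K_d/n = 1 + 1.65 × 6.6/0.41 = 27.56.
Sorption retards both mechanisms: v_R = v/R = 0.02108 m/day, D_R = D/R = 0.07837 m²/day.
Peak time from v_R²t² + 2D_R t − x² = 0: t = (√(D_R² + v_R²x²) − D_R)/v_R².
√(D_R² + v_R²x²) = √(0.07837² + 0.02108² × 320²) = 6.746; v_R² = 0.0004444.
t = (6.746 − 0.07837)/0.0004444 = 15000 days.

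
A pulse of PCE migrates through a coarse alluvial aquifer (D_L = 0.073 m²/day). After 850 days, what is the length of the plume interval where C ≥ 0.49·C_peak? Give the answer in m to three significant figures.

The plume is Gaussian with σ = √(2Dt) = √(2 × 0.073 × 850) = 11.14 m.
C/C_peak = exp(−Δx²/(2σ²)) = 0.49 ⇒ Δx = σ·√(−2 ln 0.49) = 11.14 × 1.194 = 13.30 m.
Width = 2Δx = 26.6 m.

26.6 m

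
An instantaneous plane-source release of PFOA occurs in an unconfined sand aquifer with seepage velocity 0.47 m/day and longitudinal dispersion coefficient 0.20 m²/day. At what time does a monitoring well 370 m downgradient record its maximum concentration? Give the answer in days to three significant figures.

786 days

For the 1D instantaneous-source solution, setting ∂C/∂t = 0 at fixed x gives v²t² + 2Dt − x² = 0, so t = (√(D² + v²x²) − D)/v².
√(D² + v²x²) = √(0.20² + 0.47² × 370²) = 173.9; v² = 0.2209.
t = (173.9 − 0.20)/0.2209 = 786 days (vs. the pure-advection estimate x/v = 787 d).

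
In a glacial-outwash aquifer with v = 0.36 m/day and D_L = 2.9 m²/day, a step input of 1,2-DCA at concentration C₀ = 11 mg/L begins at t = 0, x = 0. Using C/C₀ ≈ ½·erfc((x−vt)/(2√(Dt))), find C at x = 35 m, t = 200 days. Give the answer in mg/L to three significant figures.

9.47 mg/L

For a continuous step input, C/C₀ ≈ ½·erfc((x−vt)/(2√(Dt))).
vt = 0.36 × 200 = 72 m and 2√(Dt) = 2√(2.9 × 200) = 48.17 m.
Argument (x−vt)/(2√(Dt)) = (35 − 72)/48.17 = -0.7681; ½·erfc(-0.7681) = 0.8613.
C = 11 × 0.8613 = 9.47 mg/L.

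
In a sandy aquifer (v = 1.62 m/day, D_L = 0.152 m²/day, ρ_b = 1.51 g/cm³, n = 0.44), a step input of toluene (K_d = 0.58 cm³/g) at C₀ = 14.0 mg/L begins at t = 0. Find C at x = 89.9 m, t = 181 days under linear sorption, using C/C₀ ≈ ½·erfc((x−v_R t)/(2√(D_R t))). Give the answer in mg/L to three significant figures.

13.6 mg/L

Retardation factor R = 1 + ρ_b·K_d/n = 1 + 1.51 × 0.58/0.44 = 2.990.
Sorption retards both mechanisms: v_R = v/R = 0.5418 m/day, D_R = D/R = 0.05084 m²/day.
v_R·t = 0.5418 × 181 = 98.0658 m; 2√(D_R t) = 6.067 m; argument = (89.9 − 98.0658)/6.067 = -1.346.
C = C₀ × ½·erfc(-1.346) = 14.0 × 0.9715 = 13.6 mg/L.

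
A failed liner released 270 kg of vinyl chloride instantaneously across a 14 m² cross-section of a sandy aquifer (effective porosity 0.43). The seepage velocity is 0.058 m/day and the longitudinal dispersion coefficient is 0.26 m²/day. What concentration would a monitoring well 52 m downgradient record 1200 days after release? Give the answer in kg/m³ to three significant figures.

For an instantaneous plane source, C(x,t) = M/(n_e·A·√(4πDt)) · exp(−(x−vt)²/(4Dt)), with n_e·A the pore (flow) area.
Plume center vt = 0.058 × 1200 = 69.6 m, so the well at 52 m is 17.6 m upgradient of the peak.
√(4πDt) = 62.62 m, giving peak height M/(n_e·A·√(4πDt)) = 270/(0.43 × 14 × 62.62) = 0.7162 kg/m³.
(x−vt)²/(4Dt) = (-17.6)²/(4 × 0.26 × 1200) = 0.2482; exp(−0.2482) = 0.7802.
C = 0.7162 × 0.7802 = 0.559 kg/m³.

0.559 kg/m³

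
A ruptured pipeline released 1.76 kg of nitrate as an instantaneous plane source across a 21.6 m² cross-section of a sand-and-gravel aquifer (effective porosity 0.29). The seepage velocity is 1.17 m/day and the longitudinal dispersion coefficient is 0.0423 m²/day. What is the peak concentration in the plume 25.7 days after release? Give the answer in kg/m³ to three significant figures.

0.0760 kg/m³

The peak of an instantaneous 1D plume sits at x = vt; there the Gaussian factor is 1 and C_max = M/(n_e·A·√(4πDt)), where n_e·A is the pore area the mass is dissolved in.
√(4πDt) = √(4π × 0.0423 × 25.7) = 3.696 m, so C_max = 1.76/(0.29 × 21.6 × 3.696) = 0.0760 kg/m³.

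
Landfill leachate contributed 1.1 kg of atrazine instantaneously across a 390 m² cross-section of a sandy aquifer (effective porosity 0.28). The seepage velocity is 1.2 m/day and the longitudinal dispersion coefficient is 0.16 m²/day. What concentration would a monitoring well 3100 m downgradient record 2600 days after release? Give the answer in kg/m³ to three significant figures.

For an instantaneous plane source, C(x,t) = M/(n_e·A·√(4πDt)) · exp(−(x−vt)²/(4Dt)), with n_e·A the pore (flow) area.
Plume center vt = 1.2 × 2600 = 3120 m, so the well at 3100 m is 20 m upgradient of the peak.
√(4πDt) = 72.30 m, giving peak height M/(n_e·A·√(4πDt)) = 1.1/(0.28 × 390 × 72.30) = 0.0001393 kg/m³.
(x−vt)²/(4Dt) = (-20)²/(4 × 0.16 × 2600) = 0.2404; exp(−0.2404) = 0.7863.
C = 0.0001393 × 0.7863 = 0.000110 kg/m³.

0.000110 kg/m³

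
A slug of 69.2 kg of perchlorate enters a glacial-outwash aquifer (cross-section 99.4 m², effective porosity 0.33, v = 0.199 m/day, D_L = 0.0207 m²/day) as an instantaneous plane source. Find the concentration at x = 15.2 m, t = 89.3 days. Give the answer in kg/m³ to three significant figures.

For an instantaneous plane source, C(x,t) = M/(n_e·A·√(4πDt)) · exp(−(x−vt)²/(4Dt)), with n_e·A the pore (flow) area.
Plume center vt = 0.199 × 89.3 = 17.7707 m, so the well at 15.2 m is 2.5707 m upgradient of the peak.
√(4πDt) = 4.820 m, giving peak height M/(n_e·A·√(4πDt)) = 69.2/(0.33 × 99.4 × 4.820) = 0.4377 kg/m³.
(x−vt)²/(4Dt) = (-2.5707)²/(4 × 0.0207 × 89.3) = 0.8938; exp(−0.8938) = 0.4091.
C = 0.4377 × 0.4091 = 0.179 kg/m³.

0.179 kg/m³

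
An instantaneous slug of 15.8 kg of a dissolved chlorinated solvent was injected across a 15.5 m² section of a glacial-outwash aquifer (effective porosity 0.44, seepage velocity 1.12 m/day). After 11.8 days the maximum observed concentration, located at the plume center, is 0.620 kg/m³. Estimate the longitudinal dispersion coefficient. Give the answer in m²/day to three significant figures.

At the plume center C_max = M/(n_e·A·√(4πDt)), so D = M²/(4πt·(n_e·A·C_max)²).
n_e·A·C_max = 0.44 × 15.5 × 0.620 = 4.228 kg/m.
D = 15.8²/(4π × 11.8 × 4.228²) = 0.0942 m²/day.

0.0942 m²/day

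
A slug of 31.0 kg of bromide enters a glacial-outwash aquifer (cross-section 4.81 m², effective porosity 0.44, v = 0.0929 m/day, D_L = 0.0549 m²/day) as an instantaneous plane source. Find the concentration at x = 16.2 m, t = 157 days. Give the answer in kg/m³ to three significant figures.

1.30 kg/m³

For an instantaneous plane source, C(x,t) = M/(n_e·A·√(4πDt)) · exp(−(x−vt)²/(4Dt)), with n_e·A the pore (flow) area.
Plume center vt = 0.0929 × 157 = 14.5853 m, so the well at 16.2 m is 1.6147 m downgradient of the peak.
√(4πDt) = 10.41 m, giving peak height M/(n_e·A·√(4πDt)) = 31.0/(0.44 × 4.81 × 10.41) = 1.407 kg/m³.
(x−vt)²/(4Dt) = (1.6147)²/(4 × 0.0549 × 157) = 0.07562; exp(−0.07562) = 0.9272.
C = 1.407 × 0.9272 = 1.30 kg/m³.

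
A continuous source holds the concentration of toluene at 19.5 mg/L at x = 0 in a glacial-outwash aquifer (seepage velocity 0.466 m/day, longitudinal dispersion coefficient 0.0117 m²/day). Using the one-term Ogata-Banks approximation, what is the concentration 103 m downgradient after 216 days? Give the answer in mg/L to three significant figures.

For a continuous step input, C/C₀ ≈ ½·erfc((x−vt)/(2√(Dt))).
vt = 0.466 × 216 = 100.656 m and 2√(Dt) = 2√(0.0117 × 216) = 3.179 m.
Argument (x−vt)/(2√(Dt)) = (103 − 100.656)/3.179 = 0.7373; ½·erfc(0.7373) = 0.1485.
C = 19.5 × 0.1485 = 2.90 mg/L.

2.90 mg/L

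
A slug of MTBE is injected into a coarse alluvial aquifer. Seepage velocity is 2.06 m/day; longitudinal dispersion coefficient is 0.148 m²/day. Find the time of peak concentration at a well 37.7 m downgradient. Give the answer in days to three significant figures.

For the 1D instantaneous-source solution, setting ∂C/∂t = 0 at fixed x gives v²t² + 2Dt − x² = 0, so t = (√(D² + v²x²) − D)/v².
√(D² + v²x²) = √(0.148² + 2.06² × 37.7²) = 77.66; v² = 4.2436.
t = (77.66 − 0.148)/4.2436 = 18.3 days (vs. the pure-advection estimate x/v = 18.3 d).

18.3 days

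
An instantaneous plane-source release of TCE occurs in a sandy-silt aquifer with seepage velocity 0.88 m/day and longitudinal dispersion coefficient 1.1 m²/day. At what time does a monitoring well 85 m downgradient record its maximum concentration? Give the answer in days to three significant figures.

95.2 days

For the 1D instantaneous-source solution, setting ∂C/∂t = 0 at fixed x gives v²t² + 2Dt − x² = 0, so t = (√(D² + v²x²) − D)/v².
√(D² + v²x²) = √(1.1² + 0.88² × 85²) = 74.81; v² = 0.7744.
t = (74.81 − 1.1)/0.7744 = 95.2 days (vs. the pure-advection estimate x/v = 96.6 d).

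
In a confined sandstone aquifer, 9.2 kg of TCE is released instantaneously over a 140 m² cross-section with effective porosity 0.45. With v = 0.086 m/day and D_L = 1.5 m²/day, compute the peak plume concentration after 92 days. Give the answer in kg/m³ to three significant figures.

The peak of an instantaneous 1D plume sits at x = vt; there the Gaussian factor is 1 and C_max = M/(n_e·A·√(4πDt)), where n_e·A is the pore area the mass is dissolved in.
√(4πDt) = √(4π × 1.5 × 92) = 41.64 m, so C_max = 9.2/(0.45 × 140 × 41.64) = 0.00351 kg/m³.

0.00351 kg/m³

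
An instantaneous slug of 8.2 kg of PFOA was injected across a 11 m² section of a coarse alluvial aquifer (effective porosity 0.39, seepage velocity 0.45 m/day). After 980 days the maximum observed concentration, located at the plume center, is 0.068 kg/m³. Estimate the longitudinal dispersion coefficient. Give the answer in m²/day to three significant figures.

At the plume center C_max = M/(n_e·A·√(4πDt)), so D = M²/(4πt·(n_e·A·C_max)²).
n_e·A·C_max = 0.39 × 11 × 0.068 = 0.2917 kg/m.
D = 8.2²/(4π × 980 × 0.2917²) = 0.0642 m²/day.

0.0642 m²/day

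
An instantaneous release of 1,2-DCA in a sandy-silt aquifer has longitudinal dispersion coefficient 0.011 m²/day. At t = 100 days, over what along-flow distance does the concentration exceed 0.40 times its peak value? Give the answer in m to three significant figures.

4.02 m

The plume is Gaussian with σ = √(2Dt) = √(2 × 0.011 × 100) = 1.483 m.
C/C_peak = exp(−Δx²/(2σ²)) = 0.40 ⇒ Δx = σ·√(−2 ln 0.40) = 1.483 × 1.354 = 2.008 m.
Width = 2Δx = 4.02 m.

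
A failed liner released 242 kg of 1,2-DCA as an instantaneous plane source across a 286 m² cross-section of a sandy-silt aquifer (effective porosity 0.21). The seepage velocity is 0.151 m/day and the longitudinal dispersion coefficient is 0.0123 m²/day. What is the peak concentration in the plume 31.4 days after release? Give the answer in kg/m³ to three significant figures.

The peak of an instantaneous 1D plume sits at x = vt; there the Gaussian factor is 1 and C_max = M/(n_e·A·√(4πDt)), where n_e·A is the pore area the mass is dissolved in.
√(4πDt) = √(4π × 0.0123 × 31.4) = 2.203 m, so C_max = 242/(0.21 × 286 × 2.203) = 1.83 kg/m³.

1.83 kg/m³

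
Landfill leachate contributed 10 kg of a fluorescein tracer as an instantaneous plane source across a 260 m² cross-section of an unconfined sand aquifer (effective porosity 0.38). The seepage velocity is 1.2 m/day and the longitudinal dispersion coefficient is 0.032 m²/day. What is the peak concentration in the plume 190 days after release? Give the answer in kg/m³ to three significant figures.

The peak of an instantaneous 1D plume sits at x = vt; there the Gaussian factor is 1 and C_max = M/(n_e·A·√(4πDt)), where n_e·A is the pore area the mass is dissolved in.
√(4πDt) = √(4π × 0.032 × 190) = 8.741 m, so C_max = 10/(0.38 × 260 × 8.741) = 0.0116 kg/m³.

0.0116 kg/m³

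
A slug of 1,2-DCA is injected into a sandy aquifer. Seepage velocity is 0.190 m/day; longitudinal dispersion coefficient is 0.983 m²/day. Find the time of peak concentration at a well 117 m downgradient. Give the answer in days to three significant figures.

For the 1D instantaneous-source solution, setting ∂C/∂t = 0 at fixed x gives v²t² + 2Dt − x² = 0, so t = (√(D² + v²x²) − D)/v².
√(D² + v²x²) = √(0.983² + 0.190² × 117²) = 22.25; v² = 0.0361.
t = (22.25 − 0.983)/0.0361 = 589 days (vs. the pure-advection estimate x/v = 616 d).

589 days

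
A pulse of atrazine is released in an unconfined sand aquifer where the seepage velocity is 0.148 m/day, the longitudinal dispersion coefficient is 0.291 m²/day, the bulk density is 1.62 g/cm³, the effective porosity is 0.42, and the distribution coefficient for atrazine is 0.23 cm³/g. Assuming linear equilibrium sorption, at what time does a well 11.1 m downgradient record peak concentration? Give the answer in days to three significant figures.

119 days

Retardation factor R = 1 + ρ_b·K_d/n = 1 + 1.62 × 0.23/0.42 = 1.887.
Sorption retards both mechanisms: v_R = v/R = 0.07843 m/day, D_R = D/R = 0.1542 m²/day.
Peak time from v_R²t² + 2D_R t − x² = 0: t = (√(D_R² + v_R²x²) − D_R)/v_R².
√(D_R² + v_R²x²) = √(0.1542² + 0.07843² × 11.1²) = 0.8841; v_R² = 0.006151.
t = (0.8841 − 0.1542)/0.006151 = 119 days.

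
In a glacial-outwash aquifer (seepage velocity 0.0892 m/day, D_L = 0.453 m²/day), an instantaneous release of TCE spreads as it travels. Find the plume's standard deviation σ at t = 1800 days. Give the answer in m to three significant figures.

40.4 m

Dispersive spreading gives a Gaussian with σ² = 2Dt; advection only shifts the center.
σ = √(2 × 0.453 × 1800) = 40.4 m.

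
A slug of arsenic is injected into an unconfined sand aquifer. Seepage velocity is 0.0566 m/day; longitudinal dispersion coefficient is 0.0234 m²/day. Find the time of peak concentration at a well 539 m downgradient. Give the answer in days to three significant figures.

For the 1D instantaneous-source solution, setting ∂C/∂t = 0 at fixed x gives v²t² + 2Dt − x² = 0, so t = (√(D² + v²x²) − D)/v².
√(D² + v²x²) = √(0.0234² + 0.0566² × 539²) = 30.51; v² = 0.00320356.
t = (30.51 − 0.0234)/0.00320356 = 9520 days (vs. the pure-advection estimate x/v = 9520 d).

9520 days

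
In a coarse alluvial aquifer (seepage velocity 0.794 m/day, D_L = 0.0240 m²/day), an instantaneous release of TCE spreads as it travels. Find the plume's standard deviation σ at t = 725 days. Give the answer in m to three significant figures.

5.90 m

Dispersive spreading gives a Gaussian with σ² = 2Dt; advection only shifts the center.
σ = √(2 × 0.0240 × 725) = 5.90 m.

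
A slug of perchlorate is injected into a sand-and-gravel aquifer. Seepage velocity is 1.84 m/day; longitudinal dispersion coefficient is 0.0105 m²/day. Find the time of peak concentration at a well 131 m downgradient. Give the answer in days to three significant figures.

71.2 days

For the 1D instantaneous-source solution, setting ∂C/∂t = 0 at fixed x gives v²t² + 2Dt − x² = 0, so t = (√(D² + v²x²) − D)/v².
√(D² + v²x²) = √(0.0105² + 1.84² × 131²) = 241.0; v² = 3.3856.
t = (241.0 − 0.0105)/3.3856 = 71.2 days (vs. the pure-advection estimate x/v = 71.2 d).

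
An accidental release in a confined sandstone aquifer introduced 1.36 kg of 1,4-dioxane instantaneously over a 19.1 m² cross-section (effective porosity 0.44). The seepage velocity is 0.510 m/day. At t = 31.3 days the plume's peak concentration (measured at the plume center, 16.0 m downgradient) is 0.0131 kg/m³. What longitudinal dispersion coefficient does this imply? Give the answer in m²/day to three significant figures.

0.388 m²/day

At the plume center C_max = M/(n_e·A·√(4πDt)), so D = M²/(4πt·(n_e·A·C_max)²).
n_e·A·C_max = 0.44 × 19.1 × 0.0131 = 0.1101 kg/m.
D = 1.36²/(4π × 31.3 × 0.1101²) = 0.388 m²/day.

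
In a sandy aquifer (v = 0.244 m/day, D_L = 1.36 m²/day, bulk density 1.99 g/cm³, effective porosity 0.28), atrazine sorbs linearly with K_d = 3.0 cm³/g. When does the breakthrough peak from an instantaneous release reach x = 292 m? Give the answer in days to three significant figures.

26200 days

Retardation factor R = 1 + ρ_b·K_d/n = 1 + 1.99 × 3.0/0.28 = 22.32.
Sorption retards both mechanisms: v_R = v/R = 0.01093 m/day, D_R = D/R = 0.06093 m²/day.
Peak time from v_R²t² + 2D_R t − x² = 0: t = (√(D_R² + v_R²x²) − D_R)/v_R².
√(D_R² + v_R²x²) = √(0.06093² + 0.01093² × 292²) = 3.192; v_R² = 0.0001195.
t = (3.192 − 0.06093)/0.0001195 = 26200 days.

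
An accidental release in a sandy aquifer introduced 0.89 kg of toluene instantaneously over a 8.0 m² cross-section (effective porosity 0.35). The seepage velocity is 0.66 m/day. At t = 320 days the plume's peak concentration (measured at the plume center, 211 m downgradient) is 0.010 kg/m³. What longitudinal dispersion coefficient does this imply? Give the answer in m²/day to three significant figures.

0.251 m²/day

At the plume center C_max = M/(n_e·A·√(4πDt)), so D = M²/(4πt·(n_e·A·C_max)²).
n_e·A·C_max = 0.35 × 8.0 × 0.010 = 0.02800 kg/m.
D = 0.89²/(4π × 320 × 0.02800²) = 0.251 m²/day.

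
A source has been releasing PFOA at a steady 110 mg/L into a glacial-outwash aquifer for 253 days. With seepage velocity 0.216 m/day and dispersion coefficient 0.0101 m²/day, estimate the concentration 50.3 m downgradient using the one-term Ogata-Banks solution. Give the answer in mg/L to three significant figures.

107 mg/L

For a continuous step input, C/C₀ ≈ ½·erfc((x−vt)/(2√(Dt))).
vt = 0.216 × 253 = 54.648 m and 2√(Dt) = 2√(0.0101 × 253) = 3.197 m.
Argument (x−vt)/(2√(Dt)) = (50.3 − 54.648)/3.197 = -1.360; ½·erfc(-1.360) = 0.9728.
C = 110 × 0.9728 = 107 mg/L.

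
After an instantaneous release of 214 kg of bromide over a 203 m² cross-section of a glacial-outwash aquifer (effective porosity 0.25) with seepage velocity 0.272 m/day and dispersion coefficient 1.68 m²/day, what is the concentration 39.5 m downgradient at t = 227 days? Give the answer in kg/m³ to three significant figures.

For an instantaneous plane source, C(x,t) = M/(n_e·A·√(4πDt)) · exp(−(x−vt)²/(4Dt)), with n_e·A the pore (flow) area.
Plume center vt = 0.272 × 227 = 61.744 m, so the well at 39.5 m is 22.244 m upgradient of the peak.
√(4πDt) = 69.23 m, giving peak height M/(n_e·A·√(4πDt)) = 214/(0.25 × 203 × 69.23) = 0.06091 kg/m³.
(x−vt)²/(4Dt) = (-22.244)²/(4 × 1.68 × 227) = 0.3244; exp(−0.3244) = 0.7230.
C = 0.06091 × 0.7230 = 0.0440 kg/m³.

0.0440 kg/m³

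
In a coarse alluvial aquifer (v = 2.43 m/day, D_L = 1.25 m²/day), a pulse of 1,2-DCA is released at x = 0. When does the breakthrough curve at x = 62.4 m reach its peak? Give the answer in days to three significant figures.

For the 1D instantaneous-source solution, setting ∂C/∂t = 0 at fixed x gives v²t² + 2Dt − x² = 0, so t = (√(D² + v²x²) − D)/v².
√(D² + v²x²) = √(1.25² + 2.43² × 62.4²) = 151.6; v² = 5.9049.
t = (151.6 − 1.25)/5.9049 = 25.5 days (vs. the pure-advection estimate x/v = 25.7 d).

25.5 days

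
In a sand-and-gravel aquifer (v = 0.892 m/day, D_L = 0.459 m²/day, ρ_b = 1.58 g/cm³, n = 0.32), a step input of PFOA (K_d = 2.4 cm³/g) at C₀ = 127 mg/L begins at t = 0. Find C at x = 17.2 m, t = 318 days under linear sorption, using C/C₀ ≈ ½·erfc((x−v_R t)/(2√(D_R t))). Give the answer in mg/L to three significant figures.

Retardation factor R = 1 + ρ_b·K_d/n = 1 + 1.58 × 2.4/0.32 = 12.85.
Sorption retards both mechanisms: v_R = v/R = 0.06942 m/day, D_R = D/R = 0.03572 m²/day.
v_R·t = 0.06942 × 318 = 22.07556 m; 2√(D_R t) = 6.741 m; argument = (17.2 − 22.07556)/6.741 = -0.7233.
C = C₀ × ½·erfc(-0.7233) = 127 × 0.8468 = 108 mg/L.

108 mg/L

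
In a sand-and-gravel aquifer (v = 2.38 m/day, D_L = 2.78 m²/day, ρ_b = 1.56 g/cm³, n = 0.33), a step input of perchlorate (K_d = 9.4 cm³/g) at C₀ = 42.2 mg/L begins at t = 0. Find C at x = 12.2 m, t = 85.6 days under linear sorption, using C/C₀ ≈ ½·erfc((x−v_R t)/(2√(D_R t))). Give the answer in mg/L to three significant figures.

Retardation factor R = 1 + ρ_b·K_d/n = 1 + 1.56 × 9.4/0.33 = 45.44.
Sorption retards both mechanisms: v_R = v/R = 0.05238 m/day, D_R = D/R = 0.06118 m²/day.
v_R·t = 0.05238 × 85.6 = 4.483728 m; 2√(D_R t) = 4.577 m; argument = (12.2 − 4.483728)/4.577 = 1.686.
C = C₀ × ½·erfc(1.686) = 42.2 × 0.008554 = 0.361 mg/L.

0.361 mg/L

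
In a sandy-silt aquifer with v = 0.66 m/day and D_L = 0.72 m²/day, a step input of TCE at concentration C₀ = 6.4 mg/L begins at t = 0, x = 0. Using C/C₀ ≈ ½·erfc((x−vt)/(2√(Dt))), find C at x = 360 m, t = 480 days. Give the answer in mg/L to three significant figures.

For a continuous step input, C/C₀ ≈ ½·erfc((x−vt)/(2√(Dt))).
vt = 0.66 × 480 = 316.8 m and 2√(Dt) = 2√(0.72 × 480) = 37.18 m.
Argument (x−vt)/(2√(Dt)) = (360 − 316.8)/37.18 = 1.162; ½·erfc(1.162) = 0.05016.
C = 6.4 × 0.05016 = 0.321 mg/L.

0.321 mg/L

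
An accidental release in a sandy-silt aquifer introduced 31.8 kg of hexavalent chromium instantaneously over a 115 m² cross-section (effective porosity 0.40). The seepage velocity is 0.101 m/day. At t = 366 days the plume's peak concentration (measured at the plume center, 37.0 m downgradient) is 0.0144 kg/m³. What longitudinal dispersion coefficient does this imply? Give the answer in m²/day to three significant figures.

At the plume center C_max = M/(n_e·A·√(4πDt)), so D = M²/(4πt·(n_e·A·C_max)²).
n_e·A·C_max = 0.40 × 115 × 0.0144 = 0.6624 kg/m.
D = 31.8²/(4π × 366 × 0.6624²) = 0.501 m²/day.

0.501 m²/day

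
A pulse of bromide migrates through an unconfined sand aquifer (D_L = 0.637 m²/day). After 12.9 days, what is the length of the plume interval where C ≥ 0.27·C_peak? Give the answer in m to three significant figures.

The plume is Gaussian with σ = √(2Dt) = √(2 × 0.637 × 12.9) = 4.054 m.
C/C_peak = exp(−Δx²/(2σ²)) = 0.27 ⇒ Δx = σ·√(−2 ln 0.27) = 4.054 × 1.618 = 6.559 m.
Width = 2Δx = 13.1 m.

13.1 m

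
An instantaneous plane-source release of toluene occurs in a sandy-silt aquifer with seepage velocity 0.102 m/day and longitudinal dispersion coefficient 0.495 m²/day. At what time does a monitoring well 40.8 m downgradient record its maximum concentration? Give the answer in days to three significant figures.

For the 1D instantaneous-source solution, setting ∂C/∂t = 0 at fixed x gives v²t² + 2Dt − x² = 0, so t = (√(D² + v²x²) − D)/v².
√(D² + v²x²) = √(0.495² + 0.102² × 40.8²) = 4.191; v² = 0.010404.
t = (4.191 − 0.495)/0.010404 = 355 days (vs. the pure-advection estimate x/v = 400 d).

355 days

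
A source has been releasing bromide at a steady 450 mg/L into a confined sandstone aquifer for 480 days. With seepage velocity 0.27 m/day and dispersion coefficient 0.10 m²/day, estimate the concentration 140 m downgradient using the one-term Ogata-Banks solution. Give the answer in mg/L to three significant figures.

64.9 mg/L

For a continuous step input, C/C₀ ≈ ½·erfc((x−vt)/(2√(Dt))).
vt = 0.27 × 480 = 129.6 m and 2√(Dt) = 2√(0.10 × 480) = 13.86 m.
Argument (x−vt)/(2√(Dt)) = (140 − 129.6)/13.86 = 0.7504; ½·erfc(0.7504) = 0.1443.
C = 450 × 0.1443 = 64.9 mg/L.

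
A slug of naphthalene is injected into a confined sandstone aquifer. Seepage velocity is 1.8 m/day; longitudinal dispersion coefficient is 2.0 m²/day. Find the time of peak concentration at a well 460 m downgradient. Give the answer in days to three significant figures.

255 days

For the 1D instantaneous-source solution, setting ∂C/∂t = 0 at fixed x gives v²t² + 2Dt − x² = 0, so t = (√(D² + v²x²) − D)/v².
√(D² + v²x²) = √(2.0² + 1.8² × 460²) = 828.0; v² = 3.24.
t = (828.0 − 2.0)/3.24 = 255 days (vs. the pure-advection estimate x/v = 256 d).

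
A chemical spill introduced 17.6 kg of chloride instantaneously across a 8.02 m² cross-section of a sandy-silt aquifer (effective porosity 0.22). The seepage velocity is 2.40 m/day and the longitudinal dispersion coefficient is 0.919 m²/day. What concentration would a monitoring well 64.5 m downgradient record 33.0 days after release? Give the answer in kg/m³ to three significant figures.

For an instantaneous plane source, C(x,t) = M/(n_e·A·√(4πDt)) · exp(−(x−vt)²/(4Dt)), with n_e·A the pore (flow) area.
Plume center vt = 2.40 × 33.0 = 79.2 m, so the well at 64.5 m is 14.7 m upgradient of the peak.
√(4πDt) = 19.52 m, giving peak height M/(n_e·A·√(4πDt)) = 17.6/(0.22 × 8.02 × 19.52) = 0.5110 kg/m³.
(x−vt)²/(4Dt) = (-14.7)²/(4 × 0.919 × 33.0) = 1.781; exp(−1.781) = 0.1685.
C = 0.5110 × 0.1685 = 0.0861 kg/m³.

0.0861 kg/m³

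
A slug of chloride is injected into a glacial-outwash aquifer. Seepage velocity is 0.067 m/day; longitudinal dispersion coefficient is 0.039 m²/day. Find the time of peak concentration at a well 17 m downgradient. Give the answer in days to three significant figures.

For the 1D instantaneous-source solution, setting ∂C/∂t = 0 at fixed x gives v²t² + 2Dt − x² = 0, so t = (√(D² + v²x²) − D)/v².
√(D² + v²x²) = √(0.039² + 0.067² × 17²) = 1.140; v² = 0.004489.
t = (1.140 − 0.039)/0.004489 = 245 days (vs. the pure-advection estimate x/v = 254 d).

245 days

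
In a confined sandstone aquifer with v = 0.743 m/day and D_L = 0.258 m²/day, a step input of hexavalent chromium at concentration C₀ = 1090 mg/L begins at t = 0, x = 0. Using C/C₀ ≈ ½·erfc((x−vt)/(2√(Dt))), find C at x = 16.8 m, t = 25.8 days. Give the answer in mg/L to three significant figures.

For a continuous step input, C/C₀ ≈ ½·erfc((x−vt)/(2√(Dt))).
vt = 0.743 × 25.8 = 19.1694 m and 2√(Dt) = 2√(0.258 × 25.8) = 5.160 m.
Argument (x−vt)/(2√(Dt)) = (16.8 − 19.1694)/5.160 = -0.4592; ½·erfc(-0.4592) = 0.7420.
C = 1090 × 0.7420 = 809 mg/L.

809 mg/L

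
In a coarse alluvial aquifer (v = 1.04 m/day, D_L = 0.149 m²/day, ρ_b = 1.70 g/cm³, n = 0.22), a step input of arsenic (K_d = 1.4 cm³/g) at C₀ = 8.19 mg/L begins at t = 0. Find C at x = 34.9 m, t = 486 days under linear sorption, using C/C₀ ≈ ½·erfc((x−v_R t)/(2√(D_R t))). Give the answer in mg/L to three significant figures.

8.09 mg/L

Retardation factor R = 1 + ρ_b·K_d/n = 1 + 1.70 × 1.4/0.22 = 11.82.
Sorption retards both mechanisms: v_R = v/R = 0.08799 m/day, D_R = D/R = 0.01261 m²/day.
v_R·t = 0.08799 × 486 = 42.76314 m; 2√(D_R t) = 4.951 m; argument = (34.9 − 42.76314)/4.951 = -1.588.
C = C₀ × ½·erfc(-1.588) = 8.19 × 0.9876 = 8.09 mg/L.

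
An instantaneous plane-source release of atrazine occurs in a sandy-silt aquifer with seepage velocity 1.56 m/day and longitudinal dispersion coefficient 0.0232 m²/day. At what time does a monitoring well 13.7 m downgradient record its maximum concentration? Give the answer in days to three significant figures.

For the 1D instantaneous-source solution, setting ∂C/∂t = 0 at fixed x gives v²t² + 2Dt − x² = 0, so t = (√(D² + v²x²) − D)/v².
√(D² + v²x²) = √(0.0232² + 1.56² × 13.7²) = 21.37; v² = 2.4336.
t = (21.37 − 0.0232)/2.4336 = 8.77 days (vs. the pure-advection estimate x/v = 8.78 d).

8.77 days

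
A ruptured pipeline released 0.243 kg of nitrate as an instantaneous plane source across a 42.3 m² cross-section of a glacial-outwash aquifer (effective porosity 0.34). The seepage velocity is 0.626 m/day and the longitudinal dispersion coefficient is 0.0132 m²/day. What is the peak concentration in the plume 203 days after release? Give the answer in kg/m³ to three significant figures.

0.00291 kg/m³

The peak of an instantaneous 1D plume sits at x = vt; there the Gaussian factor is 1 and C_max = M/(n_e·A·√(4πDt)), where n_e·A is the pore area the mass is dissolved in.
√(4πDt) = √(4π × 0.0132 × 203) = 5.803 m, so C_max = 0.243/(0.34 × 42.3 × 5.803) = 0.00291 kg/m³.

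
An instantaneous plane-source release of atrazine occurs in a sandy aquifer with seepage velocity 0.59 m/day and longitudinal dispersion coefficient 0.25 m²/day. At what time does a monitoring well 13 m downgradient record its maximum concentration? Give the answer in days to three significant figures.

21.3 days

For the 1D instantaneous-source solution, setting ∂C/∂t = 0 at fixed x gives v²t² + 2Dt − x² = 0, so t = (√(D² + v²x²) − D)/v².
√(D² + v²x²) = √(0.25² + 0.59² × 13²) = 7.674; v² = 0.3481.
t = (7.674 − 0.25)/0.3481 = 21.3 days (vs. the pure-advection estimate x/v = 22.0 d).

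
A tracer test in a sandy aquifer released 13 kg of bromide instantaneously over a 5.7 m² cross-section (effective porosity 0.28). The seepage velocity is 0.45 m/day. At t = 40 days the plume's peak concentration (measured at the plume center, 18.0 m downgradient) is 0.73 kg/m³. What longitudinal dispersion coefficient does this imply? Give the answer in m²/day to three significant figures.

0.248 m²/day

At the plume center C_max = M/(n_e·A·√(4πDt)), so D = M²/(4πt·(n_e·A·C_max)²).
n_e·A·C_max = 0.28 × 5.7 × 0.73 = 1.165 kg/m.
D = 13²/(4π × 40 × 1.165²) = 0.248 m²/day.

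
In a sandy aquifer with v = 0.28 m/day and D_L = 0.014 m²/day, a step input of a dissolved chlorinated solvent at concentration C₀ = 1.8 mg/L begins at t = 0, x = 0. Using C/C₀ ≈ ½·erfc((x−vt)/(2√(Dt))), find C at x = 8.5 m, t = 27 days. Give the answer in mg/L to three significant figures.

0.252 mg/L

For a continuous step input, C/C₀ ≈ ½·erfc((x−vt)/(2√(Dt))).
vt = 0.28 × 27 = 7.56 m and 2√(Dt) = 2√(0.014 × 27) = 1.230 m.
Argument (x−vt)/(2√(Dt)) = (8.5 − 7.56)/1.230 = 0.7642; ½·erfc(0.7642) = 0.1399.
C = 1.8 × 0.1399 = 0.252 mg/L.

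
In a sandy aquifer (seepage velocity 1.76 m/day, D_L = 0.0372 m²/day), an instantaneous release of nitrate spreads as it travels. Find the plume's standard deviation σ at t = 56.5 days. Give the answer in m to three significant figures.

2.05 m

Dispersive spreading gives a Gaussian with σ² = 2Dt; advection only shifts the center.
σ = √(2 × 0.0372 × 56.5) = 2.05 m.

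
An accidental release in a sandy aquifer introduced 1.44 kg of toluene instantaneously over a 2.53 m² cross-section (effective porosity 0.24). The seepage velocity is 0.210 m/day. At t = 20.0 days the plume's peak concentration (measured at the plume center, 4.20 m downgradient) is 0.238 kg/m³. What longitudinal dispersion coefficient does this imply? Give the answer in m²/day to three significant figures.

At the plume center C_max = M/(n_e·A·√(4πDt)), so D = M²/(4πt·(n_e·A·C_max)²).
n_e·A·C_max = 0.24 × 2.53 × 0.238 = 0.1445 kg/m.
D = 1.44²/(4π × 20.0 × 0.1445²) = 0.395 m²/day.

0.395 m²/day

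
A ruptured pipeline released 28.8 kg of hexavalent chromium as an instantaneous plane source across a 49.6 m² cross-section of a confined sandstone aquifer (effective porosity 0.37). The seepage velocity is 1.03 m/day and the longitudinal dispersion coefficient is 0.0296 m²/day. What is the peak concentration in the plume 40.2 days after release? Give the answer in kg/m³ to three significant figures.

The peak of an instantaneous 1D plume sits at x = vt; there the Gaussian factor is 1 and C_max = M/(n_e·A·√(4πDt)), where n_e·A is the pore area the mass is dissolved in.
√(4πDt) = √(4π × 0.0296 × 40.2) = 3.867 m, so C_max = 28.8/(0.37 × 49.6 × 3.867) = 0.406 kg/m³.

0.406 kg/m³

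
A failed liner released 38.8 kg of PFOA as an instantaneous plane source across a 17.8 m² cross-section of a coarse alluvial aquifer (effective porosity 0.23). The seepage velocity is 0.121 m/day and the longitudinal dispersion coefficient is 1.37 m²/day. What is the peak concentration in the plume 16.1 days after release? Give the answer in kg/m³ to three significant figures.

The peak of an instantaneous 1D plume sits at x = vt; there the Gaussian factor is 1 and C_max = M/(n_e·A·√(4πDt)), where n_e·A is the pore area the mass is dissolved in.
√(4πDt) = √(4π × 1.37 × 16.1) = 16.65 m, so C_max = 38.8/(0.23 × 17.8 × 16.65) = 0.569 kg/m³.

0.569 kg/m³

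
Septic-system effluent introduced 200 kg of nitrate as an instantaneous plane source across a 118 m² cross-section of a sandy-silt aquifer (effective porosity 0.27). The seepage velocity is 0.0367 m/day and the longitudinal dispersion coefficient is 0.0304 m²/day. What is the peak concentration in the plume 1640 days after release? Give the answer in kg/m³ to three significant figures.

0.251 kg/m³

The peak of an instantaneous 1D plume sits at x = vt; there the Gaussian factor is 1 and C_max = M/(n_e·A·√(4πDt)), where n_e·A is the pore area the mass is dissolved in.
√(4πDt) = √(4π × 0.0304 × 1640) = 25.03 m, so C_max = 200/(0.27 × 118 × 25.03) = 0.251 kg/m³.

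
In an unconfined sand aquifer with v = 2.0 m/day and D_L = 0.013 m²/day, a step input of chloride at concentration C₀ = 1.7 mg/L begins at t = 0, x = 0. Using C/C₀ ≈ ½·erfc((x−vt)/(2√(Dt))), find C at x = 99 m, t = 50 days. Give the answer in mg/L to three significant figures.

For a continuous step input, C/C₀ ≈ ½·erfc((x−vt)/(2√(Dt))).
vt = 2.0 × 50 = 100 m and 2√(Dt) = 2√(0.013 × 50) = 1.612 m.
Argument (x−vt)/(2√(Dt)) = (99 − 100)/1.612 = -0.6203; ½·erfc(-0.6203) = 0.8098.
C = 1.7 × 0.8098 = 1.38 mg/L.

1.38 mg/L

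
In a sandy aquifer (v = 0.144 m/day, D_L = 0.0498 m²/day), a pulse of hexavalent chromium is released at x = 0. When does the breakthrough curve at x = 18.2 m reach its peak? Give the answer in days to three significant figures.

124 days

For the 1D instantaneous-source solution, setting ∂C/∂t = 0 at fixed x gives v²t² + 2Dt − x² = 0, so t = (√(D² + v²x²) − D)/v².
√(D² + v²x²) = √(0.0498² + 0.144² × 18.2²) = 2.621; v² = 0.020736.
t = (2.621 − 0.0498)/0.020736 = 124 days (vs. the pure-advection estimate x/v = 126 d).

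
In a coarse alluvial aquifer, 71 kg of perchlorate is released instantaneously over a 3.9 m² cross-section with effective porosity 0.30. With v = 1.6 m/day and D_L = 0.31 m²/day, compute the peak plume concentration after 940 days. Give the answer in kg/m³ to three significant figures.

The peak of an instantaneous 1D plume sits at x = vt; there the Gaussian factor is 1 and C_max = M/(n_e·A·√(4πDt)), where n_e·A is the pore area the mass is dissolved in.
√(4πDt) = √(4π × 0.31 × 940) = 60.51 m, so C_max = 71/(0.30 × 3.9 × 60.51) = 1.00 kg/m³.

1.00 kg/m³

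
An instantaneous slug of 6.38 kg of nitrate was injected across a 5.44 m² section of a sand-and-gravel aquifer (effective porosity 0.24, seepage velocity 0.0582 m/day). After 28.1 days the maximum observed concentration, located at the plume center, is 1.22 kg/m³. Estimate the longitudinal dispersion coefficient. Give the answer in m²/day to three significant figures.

0.0454 m²/day

At the plume center C_max = M/(n_e·A·√(4πDt)), so D = M²/(4πt·(n_e·A·C_max)²).
n_e·A·C_max = 0.24 × 5.44 × 1.22 = 1.593 kg/m.
D = 6.38²/(4π × 28.1 × 1.593²) = 0.0454 m²/day.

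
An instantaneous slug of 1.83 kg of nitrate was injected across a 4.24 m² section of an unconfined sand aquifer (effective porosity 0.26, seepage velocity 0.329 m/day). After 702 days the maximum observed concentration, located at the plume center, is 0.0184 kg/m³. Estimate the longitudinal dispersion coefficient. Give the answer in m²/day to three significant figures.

0.923 m²/day

At the plume center C_max = M/(n_e·A·√(4πDt)), so D = M²/(4πt·(n_e·A·C_max)²).
n_e·A·C_max = 0.26 × 4.24 × 0.0184 = 0.02028 kg/m.
D = 1.83²/(4π × 702 × 0.02028²) = 0.923 m²/day.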